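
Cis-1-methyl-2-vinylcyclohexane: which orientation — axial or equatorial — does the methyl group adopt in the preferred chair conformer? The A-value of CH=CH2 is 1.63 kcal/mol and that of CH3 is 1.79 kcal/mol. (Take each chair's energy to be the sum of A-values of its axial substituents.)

C1 and C2 have opposite parity, so for the cis isomer the two substituents are one axial and one equatorial in each chair.
Chair I (vinyl axial, methyl equatorial): E = 1.63 kcal/mol.
Chair II (vinyl equatorial, methyl axial): E = 1.79 kcal/mol.
Chair I is the more stable (lower-energy) conformer, and in that chair the methyl group is equatorial.

equatorial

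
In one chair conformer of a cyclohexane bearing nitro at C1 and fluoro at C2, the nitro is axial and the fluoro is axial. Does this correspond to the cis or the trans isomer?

trans

C1 and C2 have opposite parity, so their axial bonds point in opposite directions.
With opposite-parity carbons, two substituents on the same face are one axial and one equatorial; opposite faces give both axial or both equatorial.
Here the groups are axial/axial → opposite face → trans.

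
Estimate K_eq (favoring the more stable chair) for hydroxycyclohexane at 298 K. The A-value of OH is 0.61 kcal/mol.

One chair has the hydroxyl group axial (E = 0.61 kcal/mol) and the other has it equatorial (E = 0).
ΔG = 0.61 kcal/mol between the two chairs.
K = exp(ΔG/RT) with R = 1.987×10⁻³ kcal mol⁻¹ K⁻¹ and T = 298 K gives K ≈ 2.8.

K ≈ 2.80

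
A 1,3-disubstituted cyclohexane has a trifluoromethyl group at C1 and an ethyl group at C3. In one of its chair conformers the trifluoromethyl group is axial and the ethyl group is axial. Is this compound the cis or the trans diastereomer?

C1 and C3 have the same parity, so their axial bonds point in the same direction.
With same-parity carbons, two substituents on the same face are both axial or both equatorial; opposite faces give one of each.
Here the groups are axial/axial → same face → cis.

cis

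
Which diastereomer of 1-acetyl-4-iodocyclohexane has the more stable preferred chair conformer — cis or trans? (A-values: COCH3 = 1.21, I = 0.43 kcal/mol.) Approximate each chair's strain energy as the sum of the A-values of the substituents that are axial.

trans

At 1,4 positions (parity opposite): cis → (a,e or e,a); trans → (e,e or a,a).
Best chair for cis: E = 0.43 kcal/mol; best chair for trans: E = 0.00 kcal/mol.
The trans isomer is lower by 0.43 kcal/mol.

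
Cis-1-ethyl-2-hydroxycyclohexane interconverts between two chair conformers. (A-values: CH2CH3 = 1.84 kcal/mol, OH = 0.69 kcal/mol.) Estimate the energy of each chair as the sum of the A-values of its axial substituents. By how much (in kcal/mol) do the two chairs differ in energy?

C1 and C2 have opposite parity, so for the cis isomer the two substituents are one axial and one equatorial in each chair.
Chair I (ethyl axial, hydroxyl equatorial): E = 1.84 kcal/mol.
Chair II (ethyl equatorial, hydroxyl axial): E = 0.69 kcal/mol.
ΔE = 1.84 − 0.69 = 1.15 kcal/mol; chair II is more stable.

1.15 kcal/mol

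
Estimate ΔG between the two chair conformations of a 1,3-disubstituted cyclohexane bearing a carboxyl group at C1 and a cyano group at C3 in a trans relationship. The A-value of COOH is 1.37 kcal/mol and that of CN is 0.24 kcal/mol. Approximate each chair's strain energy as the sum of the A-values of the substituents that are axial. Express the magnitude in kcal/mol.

C1 and C3 have the same parity, so for the trans isomer the two substituents are one axial and one equatorial in each chair.
Chair I (carboxyl axial, cyano equatorial): E = 1.37 kcal/mol.
Chair II (carboxyl equatorial, cyano axial): E = 0.24 kcal/mol.
ΔE = 1.37 − 0.24 = 1.13 kcal/mol; chair II is more stable.

1.13 kcal/mol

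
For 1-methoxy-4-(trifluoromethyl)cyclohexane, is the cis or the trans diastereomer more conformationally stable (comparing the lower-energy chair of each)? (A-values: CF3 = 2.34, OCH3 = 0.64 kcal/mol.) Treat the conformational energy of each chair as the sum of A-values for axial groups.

trans

At 1,4 positions (parity opposite): cis → (a,e or e,a); trans → (e,e or a,a).
Best chair for cis: E = 0.64 kcal/mol; best chair for trans: E = 0.00 kcal/mol.
The trans isomer is lower by 0.64 kcal/mol.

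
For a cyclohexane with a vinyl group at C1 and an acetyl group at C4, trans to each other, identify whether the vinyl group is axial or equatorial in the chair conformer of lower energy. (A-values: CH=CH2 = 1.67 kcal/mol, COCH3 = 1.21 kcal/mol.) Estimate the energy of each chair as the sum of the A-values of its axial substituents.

C1 and C4 have opposite parity, so for the trans isomer the two substituents are e,e in one chair and a,a in the other.
Chair I (vinyl axial, acetyl axial): E = 2.88 kcal/mol.
Chair II (vinyl equatorial, acetyl equatorial): E = 0.00 kcal/mol.
Chair II is the more stable (lower-energy) conformer, and in that chair the vinyl group is equatorial.

equatorial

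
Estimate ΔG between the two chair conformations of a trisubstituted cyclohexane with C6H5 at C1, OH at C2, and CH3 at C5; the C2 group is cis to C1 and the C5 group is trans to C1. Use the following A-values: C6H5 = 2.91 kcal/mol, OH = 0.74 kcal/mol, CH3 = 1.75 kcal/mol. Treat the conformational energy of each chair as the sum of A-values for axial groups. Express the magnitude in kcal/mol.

Chair I (phenyl axial, hydroxyl equatorial, methyl equatorial): E = 2.91 kcal/mol.
Chair II (phenyl equatorial, hydroxyl axial, methyl axial): E = 2.49 kcal/mol.
ΔE = 2.91 − 2.49 = 0.42 kcal/mol; chair II is more stable.

0.42 kcal/mol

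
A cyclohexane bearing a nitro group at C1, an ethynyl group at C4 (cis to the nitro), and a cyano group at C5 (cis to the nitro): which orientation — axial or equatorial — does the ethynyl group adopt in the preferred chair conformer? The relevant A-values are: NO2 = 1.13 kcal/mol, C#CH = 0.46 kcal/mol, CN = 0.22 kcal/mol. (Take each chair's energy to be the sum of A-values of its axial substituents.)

axial

Chair I (nitro axial, ethynyl equatorial, cyano axial): E = 1.35 kcal/mol.
Chair II (nitro equatorial, ethynyl axial, cyano equatorial): E = 0.46 kcal/mol.
Chair II is the more stable (lower-energy) conformer, and in that chair the ethynyl group is axial.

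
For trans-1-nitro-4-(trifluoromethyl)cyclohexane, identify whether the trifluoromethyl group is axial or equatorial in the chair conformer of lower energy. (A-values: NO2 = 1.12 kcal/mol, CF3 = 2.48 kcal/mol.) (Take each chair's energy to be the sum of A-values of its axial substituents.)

C1 and C4 have opposite parity, so for the trans isomer the two substituents are e,e in one chair and a,a in the other.
Chair I (nitro axial, trifluoromethyl axial): E = 3.60 kcal/mol.
Chair II (nitro equatorial, trifluoromethyl equatorial): E = 0.00 kcal/mol.
Chair II is the more stable (lower-energy) conformer, and in that chair the trifluoromethyl group is equatorial.

equatorial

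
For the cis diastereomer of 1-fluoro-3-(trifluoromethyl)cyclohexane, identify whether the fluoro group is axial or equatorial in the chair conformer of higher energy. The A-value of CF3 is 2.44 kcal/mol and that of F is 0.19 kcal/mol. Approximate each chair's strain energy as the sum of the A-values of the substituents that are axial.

axial

C1 and C3 have the same parity, so for the cis isomer the two substituents are e,e in one chair and a,a in the other.
Chair I (trifluoromethyl axial, fluoro axial): E = 2.63 kcal/mol.
Chair II (trifluoromethyl equatorial, fluoro equatorial): E = 0.00 kcal/mol.
Chair I is the less stable (higher-energy) conformer, and in that chair the fluoro group is axial.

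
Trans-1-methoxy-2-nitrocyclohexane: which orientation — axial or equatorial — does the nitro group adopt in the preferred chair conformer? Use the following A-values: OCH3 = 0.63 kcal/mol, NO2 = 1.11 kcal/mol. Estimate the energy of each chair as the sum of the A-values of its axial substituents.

C1 and C2 have opposite parity, so for the trans isomer the two substituents are e,e in one chair and a,a in the other.
Chair I (methoxy axial, nitro axial): E = 1.74 kcal/mol.
Chair II (methoxy equatorial, nitro equatorial): E = 0.00 kcal/mol.
Chair II is the more stable (lower-energy) conformer, and in that chair the nitro group is equatorial.

equatorial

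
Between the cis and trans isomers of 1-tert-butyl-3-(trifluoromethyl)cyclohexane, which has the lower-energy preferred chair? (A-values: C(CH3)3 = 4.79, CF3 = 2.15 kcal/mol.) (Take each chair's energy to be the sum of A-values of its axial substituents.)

cis

At 1,3 positions (parity same): cis → (e,e or a,a); trans → (a,e or e,a).
Best chair for cis: E = 0.00 kcal/mol; best chair for trans: E = 2.15 kcal/mol.
The cis isomer is lower by 2.15 kcal/mol.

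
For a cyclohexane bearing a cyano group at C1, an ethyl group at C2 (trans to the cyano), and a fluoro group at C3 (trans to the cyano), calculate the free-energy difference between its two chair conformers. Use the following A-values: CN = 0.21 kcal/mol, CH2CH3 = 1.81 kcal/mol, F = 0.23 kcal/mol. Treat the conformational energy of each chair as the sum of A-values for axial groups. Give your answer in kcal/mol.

1.79 kcal/mol

Chair I (cyano axial, ethyl axial, fluoro equatorial): E = 2.02 kcal/mol.
Chair II (cyano equatorial, ethyl equatorial, fluoro axial): E = 0.23 kcal/mol.
ΔE = 2.02 − 0.23 = 1.79 kcal/mol; chair II is more stable.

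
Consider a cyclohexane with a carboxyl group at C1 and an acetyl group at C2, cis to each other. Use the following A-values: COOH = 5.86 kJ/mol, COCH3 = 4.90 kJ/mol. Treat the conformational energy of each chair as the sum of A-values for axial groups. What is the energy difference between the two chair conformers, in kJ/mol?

C1 and C2 have opposite parity, so for the cis isomer the two substituents are one axial and one equatorial in each chair.
Chair I (carboxyl axial, acetyl equatorial): E = 5.86 kJ/mol.
Chair II (carboxyl equatorial, acetyl axial): E = 4.90 kJ/mol.
ΔE = 5.86 − 4.90 = 0.96 kJ/mol; chair II is more stable.

0.96 kJ/mol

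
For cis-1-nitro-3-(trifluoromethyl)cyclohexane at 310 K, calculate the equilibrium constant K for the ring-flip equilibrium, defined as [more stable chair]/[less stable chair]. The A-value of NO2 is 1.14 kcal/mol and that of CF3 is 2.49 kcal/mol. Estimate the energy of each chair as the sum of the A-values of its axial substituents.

C1 and C3 have the same parity, so for the cis isomer the two substituents are e,e in one chair and a,a in the other.
Chair I (nitro axial, trifluoromethyl axial): E = 3.63 kcal/mol; chair II (nitro equatorial, trifluoromethyl equatorial): E = 0.00 kcal/mol.
ΔG = 3.63 kcal/mol between the two chairs.
K = exp(ΔG/RT) with R = 1.987×10⁻³ kcal mol⁻¹ K⁻¹ and T = 310 K gives K ≈ 363.

K ≈ 363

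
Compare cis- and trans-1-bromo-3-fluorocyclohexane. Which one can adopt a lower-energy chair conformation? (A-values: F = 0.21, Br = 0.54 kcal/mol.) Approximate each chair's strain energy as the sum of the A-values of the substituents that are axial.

At 1,3 positions (parity same): cis → (e,e or a,a); trans → (a,e or e,a).
Best chair for cis: E = 0.00 kcal/mol; best chair for trans: E = 0.21 kcal/mol.
The cis isomer is lower by 0.21 kcal/mol.

cis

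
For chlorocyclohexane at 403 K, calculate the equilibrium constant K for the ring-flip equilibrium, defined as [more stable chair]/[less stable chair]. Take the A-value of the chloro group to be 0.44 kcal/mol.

One chair has the chloro group axial (E = 0.44 kcal/mol) and the other has it equatorial (E = 0).
ΔG = 0.44 kcal/mol between the two chairs.
K = exp(ΔG/RT) with R = 1.987×10⁻³ kcal mol⁻¹ K⁻¹ and T = 403 K gives K ≈ 1.73.

K ≈ 1.73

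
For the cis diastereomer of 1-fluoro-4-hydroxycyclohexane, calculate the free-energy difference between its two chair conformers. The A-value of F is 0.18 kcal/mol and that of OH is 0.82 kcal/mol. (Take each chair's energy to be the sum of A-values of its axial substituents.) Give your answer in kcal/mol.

C1 and C4 have opposite parity, so for the cis isomer the two substituents are one axial and one equatorial in each chair.
Chair I (fluoro axial, hydroxyl equatorial): E = 0.18 kcal/mol.
Chair II (fluoro equatorial, hydroxyl axial): E = 0.82 kcal/mol.
ΔE = 0.82 − 0.18 = 0.64 kcal/mol; chair I is more stable.

0.64 kcal/mol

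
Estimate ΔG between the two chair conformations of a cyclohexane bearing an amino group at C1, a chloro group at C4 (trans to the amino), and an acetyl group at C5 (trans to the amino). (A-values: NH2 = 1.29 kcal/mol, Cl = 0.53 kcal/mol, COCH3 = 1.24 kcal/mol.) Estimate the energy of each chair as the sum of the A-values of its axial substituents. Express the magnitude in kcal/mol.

0.58 kcal/mol

Chair I (amino axial, chloro axial, acetyl equatorial): E = 1.82 kcal/mol.
Chair II (amino equatorial, chloro equatorial, acetyl axial): E = 1.24 kcal/mol.
ΔE = 1.82 − 1.24 = 0.58 kcal/mol; chair II is more stable.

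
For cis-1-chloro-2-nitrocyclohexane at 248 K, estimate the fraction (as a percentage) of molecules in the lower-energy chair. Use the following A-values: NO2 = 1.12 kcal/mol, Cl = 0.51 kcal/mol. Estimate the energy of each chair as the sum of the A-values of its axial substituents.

C1 and C2 have opposite parity, so for the cis isomer the two substituents are one axial and one equatorial in each chair.
Chair I (nitro axial, chloro equatorial): E = 1.12 kcal/mol; chair II (nitro equatorial, chloro axial): E = 0.51 kcal/mol.
ΔG = 0.61 kcal/mol between the two chairs.
K = exp(ΔG/RT) with R = 1.987×10⁻³ kcal mol⁻¹ K⁻¹ and T = 248 K gives K ≈ 3.45.
Fraction in the lower-energy chair = K/(K+1) = 77.5%.

77.5%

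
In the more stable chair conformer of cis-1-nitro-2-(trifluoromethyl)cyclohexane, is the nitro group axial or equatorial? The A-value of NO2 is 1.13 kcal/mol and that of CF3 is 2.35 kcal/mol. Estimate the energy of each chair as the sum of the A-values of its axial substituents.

axial

C1 and C2 have opposite parity, so for the cis isomer the two substituents are one axial and one equatorial in each chair.
Chair I (nitro axial, trifluoromethyl equatorial): E = 1.13 kcal/mol.
Chair II (nitro equatorial, trifluoromethyl axial): E = 2.35 kcal/mol.
Chair I is the more stable (lower-energy) conformer, and in that chair the nitro group is axial.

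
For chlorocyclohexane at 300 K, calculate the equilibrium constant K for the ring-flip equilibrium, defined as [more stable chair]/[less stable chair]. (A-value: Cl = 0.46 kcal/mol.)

One chair has the chloro group axial (E = 0.46 kcal/mol) and the other has it equatorial (E = 0).
ΔG = 0.46 kcal/mol between the two chairs.
K = exp(ΔG/RT) with R = 1.987×10⁻³ kcal mol⁻¹ K⁻¹ and T = 300 K gives K ≈ 2.16.

K ≈ 2.16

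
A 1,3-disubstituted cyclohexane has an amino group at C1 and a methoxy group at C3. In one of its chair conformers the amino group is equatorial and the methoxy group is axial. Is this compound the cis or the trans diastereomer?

C1 and C3 have the same parity, so their axial bonds point in the same direction.
With same-parity carbons, two substituents on the same face are both axial or both equatorial; opposite faces give one of each.
Here the groups are equatorial/axial → opposite face → trans.

trans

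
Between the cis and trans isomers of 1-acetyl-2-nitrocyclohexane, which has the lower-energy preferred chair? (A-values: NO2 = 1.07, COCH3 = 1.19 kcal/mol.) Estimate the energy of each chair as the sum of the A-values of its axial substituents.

At 1,2 positions (parity opposite): cis → (a,e or e,a); trans → (e,e or a,a).
Best chair for cis: E = 1.07 kcal/mol; best chair for trans: E = 0.00 kcal/mol.
The trans isomer is lower by 1.07 kcal/mol.

trans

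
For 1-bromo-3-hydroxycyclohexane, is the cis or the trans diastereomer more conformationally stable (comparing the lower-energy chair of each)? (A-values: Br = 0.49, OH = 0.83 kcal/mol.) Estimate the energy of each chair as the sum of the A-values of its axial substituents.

cis

At 1,3 positions (parity same): cis → (e,e or a,a); trans → (a,e or e,a).
Best chair for cis: E = 0.00 kcal/mol; best chair for trans: E = 0.49 kcal/mol.
The cis isomer is lower by 0.49 kcal/mol.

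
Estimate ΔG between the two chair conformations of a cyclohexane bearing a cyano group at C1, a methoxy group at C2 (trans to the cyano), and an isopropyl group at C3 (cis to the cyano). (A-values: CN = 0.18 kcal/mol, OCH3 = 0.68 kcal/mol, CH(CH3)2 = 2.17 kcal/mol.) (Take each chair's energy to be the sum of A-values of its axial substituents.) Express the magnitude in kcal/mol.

3.03 kcal/mol

Chair I (cyano axial, methoxy axial, isopropyl axial): E = 3.03 kcal/mol.
Chair II (cyano equatorial, methoxy equatorial, isopropyl equatorial): E = 0.00 kcal/mol.
ΔE = 3.03 − 0.00 = 3.03 kcal/mol; chair II is more stable.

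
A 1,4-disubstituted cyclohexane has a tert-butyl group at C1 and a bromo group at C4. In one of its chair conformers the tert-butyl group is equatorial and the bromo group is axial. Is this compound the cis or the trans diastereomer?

C1 and C4 have opposite parity, so their axial bonds point in opposite directions.
With opposite-parity carbons, two substituents on the same face are one axial and one equatorial; opposite faces give both axial or both equatorial.
Here the groups are equatorial/axial → same face → cis.

cis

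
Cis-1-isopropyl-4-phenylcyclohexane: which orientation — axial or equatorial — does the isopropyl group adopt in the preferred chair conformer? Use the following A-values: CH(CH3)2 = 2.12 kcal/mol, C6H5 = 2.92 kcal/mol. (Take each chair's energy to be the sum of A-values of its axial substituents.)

C1 and C4 have opposite parity, so for the cis isomer the two substituents are one axial and one equatorial in each chair.
Chair I (isopropyl axial, phenyl equatorial): E = 2.12 kcal/mol.
Chair II (isopropyl equatorial, phenyl axial): E = 2.92 kcal/mol.
Chair I is the more stable (lower-energy) conformer, and in that chair the isopropyl group is axial.

axial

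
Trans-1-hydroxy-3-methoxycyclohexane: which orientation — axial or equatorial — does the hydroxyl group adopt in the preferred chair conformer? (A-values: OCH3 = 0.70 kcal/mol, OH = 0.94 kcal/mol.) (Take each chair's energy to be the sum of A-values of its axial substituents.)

C1 and C3 have the same parity, so for the trans isomer the two substituents are one axial and one equatorial in each chair.
Chair I (methoxy axial, hydroxyl equatorial): E = 0.70 kcal/mol.
Chair II (methoxy equatorial, hydroxyl axial): E = 0.94 kcal/mol.
Chair I is the more stable (lower-energy) conformer, and in that chair the hydroxyl group is equatorial.

equatorial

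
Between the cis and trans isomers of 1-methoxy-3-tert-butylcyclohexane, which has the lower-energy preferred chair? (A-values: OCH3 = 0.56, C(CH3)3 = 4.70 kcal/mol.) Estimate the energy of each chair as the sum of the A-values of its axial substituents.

At 1,3 positions (parity same): cis → (e,e or a,a); trans → (a,e or e,a).
Best chair for cis: E = 0.00 kcal/mol; best chair for trans: E = 0.56 kcal/mol.
The cis isomer is lower by 0.56 kcal/mol.

cis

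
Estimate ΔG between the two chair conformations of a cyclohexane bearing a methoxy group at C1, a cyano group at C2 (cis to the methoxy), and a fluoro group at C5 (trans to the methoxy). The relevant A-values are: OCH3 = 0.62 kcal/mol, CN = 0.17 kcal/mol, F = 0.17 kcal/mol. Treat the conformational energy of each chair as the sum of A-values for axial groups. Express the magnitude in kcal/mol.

Chair I (methoxy axial, cyano equatorial, fluoro equatorial): E = 0.62 kcal/mol.
Chair II (methoxy equatorial, cyano axial, fluoro axial): E = 0.34 kcal/mol.
ΔE = 0.62 − 0.34 = 0.28 kcal/mol; chair II is more stable.

0.28 kcal/mol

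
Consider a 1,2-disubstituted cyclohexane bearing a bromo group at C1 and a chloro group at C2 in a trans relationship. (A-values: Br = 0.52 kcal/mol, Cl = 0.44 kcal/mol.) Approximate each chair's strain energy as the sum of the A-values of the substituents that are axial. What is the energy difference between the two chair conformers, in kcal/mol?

C1 and C2 have opposite parity, so for the trans isomer the two substituents are e,e in one chair and a,a in the other.
Chair I (bromo axial, chloro axial): E = 0.96 kcal/mol.
Chair II (bromo equatorial, chloro equatorial): E = 0.00 kcal/mol.
ΔE = 0.96 − 0.00 = 0.96 kcal/mol; chair II is more stable.

0.96 kcal/mol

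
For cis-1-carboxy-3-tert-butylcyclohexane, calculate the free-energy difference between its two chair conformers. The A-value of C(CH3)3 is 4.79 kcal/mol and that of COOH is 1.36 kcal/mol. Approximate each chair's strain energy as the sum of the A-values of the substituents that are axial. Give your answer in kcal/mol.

C1 and C3 have the same parity, so for the cis isomer the two substituents are e,e in one chair and a,a in the other.
Chair I (tert-butyl axial, carboxyl axial): E = 6.15 kcal/mol.
Chair II (tert-butyl equatorial, carboxyl equatorial): E = 0.00 kcal/mol.
ΔE = 6.15 − 0.00 = 6.15 kcal/mol; chair II is more stable.

6.15 kcal/mol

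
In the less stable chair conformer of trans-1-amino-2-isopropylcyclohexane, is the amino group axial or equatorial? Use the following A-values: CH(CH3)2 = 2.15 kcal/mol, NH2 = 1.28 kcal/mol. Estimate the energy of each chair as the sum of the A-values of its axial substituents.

axial

C1 and C2 have opposite parity, so for the trans isomer the two substituents are e,e in one chair and a,a in the other.
Chair I (isopropyl axial, amino axial): E = 3.43 kcal/mol.
Chair II (isopropyl equatorial, amino equatorial): E = 0.00 kcal/mol.
Chair I is the less stable (higher-energy) conformer, and in that chair the amino group is axial.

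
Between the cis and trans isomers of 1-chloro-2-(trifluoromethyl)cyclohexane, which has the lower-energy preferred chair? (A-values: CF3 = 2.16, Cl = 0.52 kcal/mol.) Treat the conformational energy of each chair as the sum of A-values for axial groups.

At 1,2 positions (parity opposite): cis → (a,e or e,a); trans → (e,e or a,a).
Best chair for cis: E = 0.52 kcal/mol; best chair for trans: E = 0.00 kcal/mol.
The trans isomer is lower by 0.52 kcal/mol.

trans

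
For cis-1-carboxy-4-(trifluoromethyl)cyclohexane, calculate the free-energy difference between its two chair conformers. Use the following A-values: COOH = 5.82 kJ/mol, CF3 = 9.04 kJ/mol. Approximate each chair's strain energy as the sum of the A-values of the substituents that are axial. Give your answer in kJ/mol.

C1 and C4 have opposite parity, so for the cis isomer the two substituents are one axial and one equatorial in each chair.
Chair I (carboxyl axial, trifluoromethyl equatorial): E = 5.82 kJ/mol.
Chair II (carboxyl equatorial, trifluoromethyl axial): E = 9.04 kJ/mol.
ΔE = 9.04 − 5.82 = 3.22 kJ/mol; chair I is more stable.

3.22 kJ/mol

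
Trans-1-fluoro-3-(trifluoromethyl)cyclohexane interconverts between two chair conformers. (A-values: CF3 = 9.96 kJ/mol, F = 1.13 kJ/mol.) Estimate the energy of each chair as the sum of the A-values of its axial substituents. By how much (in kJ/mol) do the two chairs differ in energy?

8.83 kJ/mol

C1 and C3 have the same parity, so for the trans isomer the two substituents are one axial and one equatorial in each chair.
Chair I (trifluoromethyl axial, fluoro equatorial): E = 9.96 kJ/mol.
Chair II (trifluoromethyl equatorial, fluoro axial): E = 1.13 kJ/mol.
ΔE = 9.96 − 1.13 = 8.83 kJ/mol; chair II is more stable.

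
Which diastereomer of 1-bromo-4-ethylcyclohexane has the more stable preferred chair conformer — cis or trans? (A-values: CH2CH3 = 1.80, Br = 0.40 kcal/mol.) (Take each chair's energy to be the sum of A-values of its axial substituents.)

trans

At 1,4 positions (parity opposite): cis → (a,e or e,a); trans → (e,e or a,a).
Best chair for cis: E = 0.40 kcal/mol; best chair for trans: E = 0.00 kcal/mol.
The trans isomer is lower by 0.40 kcal/mol.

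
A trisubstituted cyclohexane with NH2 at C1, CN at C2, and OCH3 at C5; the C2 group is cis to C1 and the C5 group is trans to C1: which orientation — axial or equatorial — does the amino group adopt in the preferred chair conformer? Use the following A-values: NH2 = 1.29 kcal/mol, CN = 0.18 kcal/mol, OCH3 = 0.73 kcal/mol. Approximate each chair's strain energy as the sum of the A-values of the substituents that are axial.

Chair I (amino axial, cyano equatorial, methoxy equatorial): E = 1.29 kcal/mol.
Chair II (amino equatorial, cyano axial, methoxy axial): E = 0.91 kcal/mol.
Chair II is the more stable (lower-energy) conformer, and in that chair the amino group is equatorial.

equatorial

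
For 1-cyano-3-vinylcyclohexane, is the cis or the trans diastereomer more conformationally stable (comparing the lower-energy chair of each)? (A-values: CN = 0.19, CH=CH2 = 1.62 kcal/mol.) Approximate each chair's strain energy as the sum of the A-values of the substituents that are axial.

cis

At 1,3 positions (parity same): cis → (e,e or a,a); trans → (a,e or e,a).
Best chair for cis: E = 0.00 kcal/mol; best chair for trans: E = 0.19 kcal/mol.
The cis isomer is lower by 0.19 kcal/mol.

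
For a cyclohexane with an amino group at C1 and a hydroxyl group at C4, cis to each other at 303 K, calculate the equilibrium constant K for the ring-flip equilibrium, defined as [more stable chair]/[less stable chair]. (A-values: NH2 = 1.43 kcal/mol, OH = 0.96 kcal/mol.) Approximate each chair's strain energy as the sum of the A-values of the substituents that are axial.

K ≈ 2.18

C1 and C4 have opposite parity, so for the cis isomer the two substituents are one axial and one equatorial in each chair.
Chair I (amino axial, hydroxyl equatorial): E = 1.43 kcal/mol; chair II (amino equatorial, hydroxyl axial): E = 0.96 kcal/mol.
ΔG = 0.47 kcal/mol between the two chairs.
K = exp(ΔG/RT) with R = 1.987×10⁻³ kcal mol⁻¹ K⁻¹ and T = 303 K gives K ≈ 2.18.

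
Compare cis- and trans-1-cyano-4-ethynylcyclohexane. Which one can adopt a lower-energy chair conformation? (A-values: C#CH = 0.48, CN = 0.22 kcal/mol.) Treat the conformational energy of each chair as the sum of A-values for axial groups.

At 1,4 positions (parity opposite): cis → (a,e or e,a); trans → (e,e or a,a).
Best chair for cis: E = 0.22 kcal/mol; best chair for trans: E = 0.00 kcal/mol.
The trans isomer is lower by 0.22 kcal/mol.

trans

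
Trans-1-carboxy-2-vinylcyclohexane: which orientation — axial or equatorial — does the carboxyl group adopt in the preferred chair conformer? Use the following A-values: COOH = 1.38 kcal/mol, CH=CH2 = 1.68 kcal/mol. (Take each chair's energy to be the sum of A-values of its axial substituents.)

C1 and C2 have opposite parity, so for the trans isomer the two substituents are e,e in one chair and a,a in the other.
Chair I (carboxyl axial, vinyl axial): E = 3.06 kcal/mol.
Chair II (carboxyl equatorial, vinyl equatorial): E = 0.00 kcal/mol.
Chair II is the more stable (lower-energy) conformer, and in that chair the carboxyl group is equatorial.

equatorial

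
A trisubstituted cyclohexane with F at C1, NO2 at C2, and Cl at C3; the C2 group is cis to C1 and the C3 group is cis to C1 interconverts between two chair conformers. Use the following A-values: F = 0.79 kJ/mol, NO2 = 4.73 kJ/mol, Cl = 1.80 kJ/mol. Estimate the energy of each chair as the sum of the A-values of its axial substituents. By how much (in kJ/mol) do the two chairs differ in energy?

Chair I (fluoro axial, nitro equatorial, chloro axial): E = 2.59 kJ/mol.
Chair II (fluoro equatorial, nitro axial, chloro equatorial): E = 4.73 kJ/mol.
ΔE = 4.73 − 2.59 = 2.14 kJ/mol; chair I is more stable.

2.14 kJ/mol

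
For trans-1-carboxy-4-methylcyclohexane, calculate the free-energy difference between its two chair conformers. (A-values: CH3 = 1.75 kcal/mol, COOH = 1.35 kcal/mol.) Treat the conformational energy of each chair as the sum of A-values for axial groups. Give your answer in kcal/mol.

3.10 kcal/mol

C1 and C4 have opposite parity, so for the trans isomer the two substituents are e,e in one chair and a,a in the other.
Chair I (methyl axial, carboxyl axial): E = 3.10 kcal/mol.
Chair II (methyl equatorial, carboxyl equatorial): E = 0.00 kcal/mol.
ΔE = 3.10 − 0.00 = 3.10 kcal/mol; chair II is more stable.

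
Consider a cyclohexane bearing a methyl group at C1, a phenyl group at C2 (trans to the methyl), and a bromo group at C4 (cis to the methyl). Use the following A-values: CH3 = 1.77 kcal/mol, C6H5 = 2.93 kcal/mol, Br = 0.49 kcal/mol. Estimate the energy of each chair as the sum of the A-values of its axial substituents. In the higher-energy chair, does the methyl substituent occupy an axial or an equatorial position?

Chair I (methyl axial, phenyl axial, bromo equatorial): E = 4.70 kcal/mol.
Chair II (methyl equatorial, phenyl equatorial, bromo axial): E = 0.49 kcal/mol.
Chair I is the less stable (higher-energy) conformer, and in that chair the methyl group is axial.

axial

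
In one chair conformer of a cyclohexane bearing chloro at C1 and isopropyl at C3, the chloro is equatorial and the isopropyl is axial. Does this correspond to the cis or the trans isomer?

trans

C1 and C3 have the same parity, so their axial bonds point in the same direction.
With same-parity carbons, two substituents on the same face are both axial or both equatorial; opposite faces give one of each.
Here the groups are equatorial/axial → opposite face → trans.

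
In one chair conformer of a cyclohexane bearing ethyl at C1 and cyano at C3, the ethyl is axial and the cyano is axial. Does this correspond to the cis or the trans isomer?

cis

C1 and C3 have the same parity, so their axial bonds point in the same direction.
With same-parity carbons, two substituents on the same face are both axial or both equatorial; opposite faces give one of each.
Here the groups are axial/axial → same face → cis.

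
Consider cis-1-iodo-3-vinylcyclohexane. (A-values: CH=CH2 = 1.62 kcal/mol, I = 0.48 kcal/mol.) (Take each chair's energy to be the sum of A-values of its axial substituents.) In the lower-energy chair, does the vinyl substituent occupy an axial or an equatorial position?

equatorial

C1 and C3 have the same parity, so for the cis isomer the two substituents are e,e in one chair and a,a in the other.
Chair I (vinyl axial, iodo axial): E = 2.10 kcal/mol.
Chair II (vinyl equatorial, iodo equatorial): E = 0.00 kcal/mol.
Chair II is the more stable (lower-energy) conformer, and in that chair the vinyl group is equatorial.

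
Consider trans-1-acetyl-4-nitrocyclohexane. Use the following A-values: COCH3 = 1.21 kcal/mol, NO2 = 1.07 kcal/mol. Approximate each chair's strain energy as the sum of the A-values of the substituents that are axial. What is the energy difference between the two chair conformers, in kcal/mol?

2.28 kcal/mol

C1 and C4 have opposite parity, so for the trans isomer the two substituents are e,e in one chair and a,a in the other.
Chair I (acetyl axial, nitro axial): E = 2.28 kcal/mol.
Chair II (acetyl equatorial, nitro equatorial): E = 0.00 kcal/mol.
ΔE = 2.28 − 0.00 = 2.28 kcal/mol; chair II is more stable.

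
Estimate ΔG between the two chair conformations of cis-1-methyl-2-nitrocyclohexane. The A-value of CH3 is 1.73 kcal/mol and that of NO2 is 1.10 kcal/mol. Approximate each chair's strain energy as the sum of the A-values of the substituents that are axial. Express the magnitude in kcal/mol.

C1 and C2 have opposite parity, so for the cis isomer the two substituents are one axial and one equatorial in each chair.
Chair I (methyl axial, nitro equatorial): E = 1.73 kcal/mol.
Chair II (methyl equatorial, nitro axial): E = 1.10 kcal/mol.
ΔE = 1.73 − 1.10 = 0.63 kcal/mol; chair II is more stable.

0.63 kcal/mol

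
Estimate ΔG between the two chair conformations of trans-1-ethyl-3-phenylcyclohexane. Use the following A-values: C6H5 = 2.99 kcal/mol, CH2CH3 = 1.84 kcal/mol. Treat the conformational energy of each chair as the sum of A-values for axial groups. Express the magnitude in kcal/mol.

C1 and C3 have the same parity, so for the trans isomer the two substituents are one axial and one equatorial in each chair.
Chair I (phenyl axial, ethyl equatorial): E = 2.99 kcal/mol.
Chair II (phenyl equatorial, ethyl axial): E = 1.84 kcal/mol.
ΔE = 2.99 − 1.84 = 1.15 kcal/mol; chair II is more stable.

1.15 kcal/mol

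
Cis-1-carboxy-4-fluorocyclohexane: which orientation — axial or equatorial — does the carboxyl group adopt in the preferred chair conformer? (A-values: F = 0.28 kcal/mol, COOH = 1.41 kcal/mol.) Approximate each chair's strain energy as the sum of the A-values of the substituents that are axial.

equatorial

C1 and C4 have opposite parity, so for the cis isomer the two substituents are one axial and one equatorial in each chair.
Chair I (fluoro axial, carboxyl equatorial): E = 0.28 kcal/mol.
Chair II (fluoro equatorial, carboxyl axial): E = 1.41 kcal/mol.
Chair I is the more stable (lower-energy) conformer, and in that chair the carboxyl group is equatorial.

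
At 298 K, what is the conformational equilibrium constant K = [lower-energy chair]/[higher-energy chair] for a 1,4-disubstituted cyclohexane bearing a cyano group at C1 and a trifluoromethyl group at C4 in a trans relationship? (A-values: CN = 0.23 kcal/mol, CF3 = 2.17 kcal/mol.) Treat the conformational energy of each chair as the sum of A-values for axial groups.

C1 and C4 have opposite parity, so for the trans isomer the two substituents are e,e in one chair and a,a in the other.
Chair I (cyano axial, trifluoromethyl axial): E = 2.40 kcal/mol; chair II (cyano equatorial, trifluoromethyl equatorial): E = 0.00 kcal/mol.
ΔG = 2.40 kcal/mol between the two chairs.
K = exp(ΔG/RT) with R = 1.987×10⁻³ kcal mol⁻¹ K⁻¹ and T = 298 K gives K ≈ 57.6.

K ≈ 57.6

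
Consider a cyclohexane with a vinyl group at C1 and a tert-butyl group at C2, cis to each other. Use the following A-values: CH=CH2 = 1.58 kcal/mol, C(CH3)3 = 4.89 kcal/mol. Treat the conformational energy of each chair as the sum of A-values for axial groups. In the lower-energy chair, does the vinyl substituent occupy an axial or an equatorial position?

axial

C1 and C2 have opposite parity, so for the cis isomer the two substituents are one axial and one equatorial in each chair.
Chair I (vinyl axial, tert-butyl equatorial): E = 1.58 kcal/mol.
Chair II (vinyl equatorial, tert-butyl axial): E = 4.89 kcal/mol.
Chair I is the more stable (lower-energy) conformer, and in that chair the vinyl group is axial.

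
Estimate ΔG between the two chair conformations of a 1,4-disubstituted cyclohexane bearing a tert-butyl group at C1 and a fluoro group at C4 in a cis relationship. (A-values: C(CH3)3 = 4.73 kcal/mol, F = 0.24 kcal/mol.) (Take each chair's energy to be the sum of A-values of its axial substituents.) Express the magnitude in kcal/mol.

4.49 kcal/mol

C1 and C4 have opposite parity, so for the cis isomer the two substituents are one axial and one equatorial in each chair.
Chair I (tert-butyl axial, fluoro equatorial): E = 4.73 kcal/mol.
Chair II (tert-butyl equatorial, fluoro axial): E = 0.24 kcal/mol.
ΔE = 4.73 − 0.24 = 4.49 kcal/mol; chair II is more stable.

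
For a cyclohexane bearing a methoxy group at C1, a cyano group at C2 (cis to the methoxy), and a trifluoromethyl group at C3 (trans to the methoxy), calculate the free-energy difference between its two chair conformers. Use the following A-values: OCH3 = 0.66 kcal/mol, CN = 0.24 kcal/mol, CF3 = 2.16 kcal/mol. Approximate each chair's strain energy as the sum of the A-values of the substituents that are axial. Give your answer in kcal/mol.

1.74 kcal/mol

Chair I (methoxy axial, cyano equatorial, trifluoromethyl equatorial): E = 0.66 kcal/mol.
Chair II (methoxy equatorial, cyano axial, trifluoromethyl axial): E = 2.40 kcal/mol.
ΔE = 2.40 − 0.66 = 1.74 kcal/mol; chair I is more stable.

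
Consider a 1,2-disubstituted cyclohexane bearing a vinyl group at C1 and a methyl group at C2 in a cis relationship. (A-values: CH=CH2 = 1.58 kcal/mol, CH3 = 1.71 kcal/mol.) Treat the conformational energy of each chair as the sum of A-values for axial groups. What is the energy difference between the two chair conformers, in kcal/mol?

C1 and C2 have opposite parity, so for the cis isomer the two substituents are one axial and one equatorial in each chair.
Chair I (vinyl axial, methyl equatorial): E = 1.58 kcal/mol.
Chair II (vinyl equatorial, methyl axial): E = 1.71 kcal/mol.
ΔE = 1.71 − 1.58 = 0.13 kcal/mol; chair I is more stable.

0.13 kcal/mol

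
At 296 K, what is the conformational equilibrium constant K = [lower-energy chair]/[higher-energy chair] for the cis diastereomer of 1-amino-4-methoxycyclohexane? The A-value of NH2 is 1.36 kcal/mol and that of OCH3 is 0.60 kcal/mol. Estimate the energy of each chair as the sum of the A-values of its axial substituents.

K ≈ 3.64

C1 and C4 have opposite parity, so for the cis isomer the two substituents are one axial and one equatorial in each chair.
Chair I (amino axial, methoxy equatorial): E = 1.36 kcal/mol; chair II (amino equatorial, methoxy axial): E = 0.60 kcal/mol.
ΔG = 0.76 kcal/mol between the two chairs.
K = exp(ΔG/RT) with R = 1.987×10⁻³ kcal mol⁻¹ K⁻¹ and T = 296 K gives K ≈ 3.64.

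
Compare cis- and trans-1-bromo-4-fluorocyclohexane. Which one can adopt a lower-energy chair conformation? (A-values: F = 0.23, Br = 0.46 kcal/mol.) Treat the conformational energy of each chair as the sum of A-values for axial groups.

At 1,4 positions (parity opposite): cis → (a,e or e,a); trans → (e,e or a,a).
Best chair for cis: E = 0.23 kcal/mol; best chair for trans: E = 0.00 kcal/mol.
The trans isomer is lower by 0.23 kcal/mol.

trans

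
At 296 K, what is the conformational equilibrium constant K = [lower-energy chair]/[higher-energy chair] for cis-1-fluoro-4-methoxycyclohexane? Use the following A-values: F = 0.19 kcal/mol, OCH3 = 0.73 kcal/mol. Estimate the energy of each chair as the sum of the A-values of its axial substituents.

C1 and C4 have opposite parity, so for the cis isomer the two substituents are one axial and one equatorial in each chair.
Chair I (fluoro axial, methoxy equatorial): E = 0.19 kcal/mol; chair II (fluoro equatorial, methoxy axial): E = 0.73 kcal/mol.
ΔG = 0.54 kcal/mol between the two chairs.
K = exp(ΔG/RT) with R = 1.987×10⁻³ kcal mol⁻¹ K⁻¹ and T = 296 K gives K ≈ 2.5.

K ≈ 2.50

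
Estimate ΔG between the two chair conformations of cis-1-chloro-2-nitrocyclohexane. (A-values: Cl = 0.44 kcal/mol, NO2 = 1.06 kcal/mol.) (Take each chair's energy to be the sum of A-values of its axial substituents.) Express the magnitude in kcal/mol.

0.62 kcal/mol

C1 and C2 have opposite parity, so for the cis isomer the two substituents are one axial and one equatorial in each chair.
Chair I (chloro axial, nitro equatorial): E = 0.44 kcal/mol.
Chair II (chloro equatorial, nitro axial): E = 1.06 kcal/mol.
ΔE = 1.06 − 0.44 = 0.62 kcal/mol; chair I is more stable.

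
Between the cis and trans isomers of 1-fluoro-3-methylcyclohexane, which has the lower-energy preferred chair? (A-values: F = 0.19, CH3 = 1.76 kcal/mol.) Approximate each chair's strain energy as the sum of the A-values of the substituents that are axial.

cis

At 1,3 positions (parity same): cis → (e,e or a,a); trans → (a,e or e,a).
Best chair for cis: E = 0.00 kcal/mol; best chair for trans: E = 0.19 kcal/mol.
The cis isomer is lower by 0.19 kcal/mol.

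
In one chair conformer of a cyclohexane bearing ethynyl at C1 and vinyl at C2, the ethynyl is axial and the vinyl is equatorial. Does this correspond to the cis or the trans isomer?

cis

C1 and C2 have opposite parity, so their axial bonds point in opposite directions.
With opposite-parity carbons, two substituents on the same face are one axial and one equatorial; opposite faces give both axial or both equatorial.
Here the groups are axial/equatorial → same face → cis.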